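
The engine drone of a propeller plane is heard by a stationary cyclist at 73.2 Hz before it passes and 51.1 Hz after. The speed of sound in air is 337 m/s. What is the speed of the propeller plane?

f₁/f₂ = (v + v_s)/(v − v_s), so v_s = v · (f₁ − f₂)/(f₁ + f₂).
v_s = 337 × (73.2 − 51.1)/(73.2 + 51.1) = 337 × 22.1/124.3 ≈ 60 m/s.

60 m/s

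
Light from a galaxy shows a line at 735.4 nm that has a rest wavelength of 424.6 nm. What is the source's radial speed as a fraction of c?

0.500c

λ'/λ₀ = 1.7320 > 1 (redshift), so the source is receding.
λ'/λ₀ = √((1 + β)/(1 − β)) for a receding source ⇒ β = (r² − 1)/(r² + 1) with r = λ'/λ₀.
β = (2.9998 − 1)/(2.9998 + 1) ≈ 0.500.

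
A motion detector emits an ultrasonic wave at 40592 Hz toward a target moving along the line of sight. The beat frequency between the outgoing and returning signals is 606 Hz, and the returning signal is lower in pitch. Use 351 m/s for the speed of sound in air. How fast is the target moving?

Double Doppler shift off a moving reflector: f₂ = f₀ · (v + u)/(v − u) (u > 0 toward emitter).
Returning signal is lower, so f₂ = f₀ − Δf = 40592 − 606 = 39986 Hz.
Rearranging, u = v · (f₂ − f₀)/(f₂ + f₀) = 351 × -606/80578 ≈ -2.64 m/s.
So the target is moving at 2.64 m/s away from the emitter.

2.64 m/s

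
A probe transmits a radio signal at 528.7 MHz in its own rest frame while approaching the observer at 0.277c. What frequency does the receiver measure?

702.6 MHz

Relativistic Doppler for frequency: f' = f₀ · √((1 + β)/(1 − β)).
f' = 528.7 × √(1.2770/0.7230) = 528.7 × 1.32900 ≈ 702.6 MHz.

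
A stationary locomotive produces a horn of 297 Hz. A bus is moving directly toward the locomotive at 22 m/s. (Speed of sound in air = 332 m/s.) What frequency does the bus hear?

Moving observer, stationary source: f' = f · (v + v_o)/v.
f' = 297 × (332 + 22)/332 = 297 × 354/332 ≈ 317 Hz.

317 Hz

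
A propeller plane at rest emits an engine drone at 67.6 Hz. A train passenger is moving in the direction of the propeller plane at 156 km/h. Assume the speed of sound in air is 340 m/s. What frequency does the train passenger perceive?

76 Hz

156 km/h = 43.33 m/s.
Only the observer moves, toward the source, so f' = f · (v + v_o)/v.
f' = 67.6 × (340 + 43.33)/340 = 67.6 × 383.33/340 ≈ 76 Hz.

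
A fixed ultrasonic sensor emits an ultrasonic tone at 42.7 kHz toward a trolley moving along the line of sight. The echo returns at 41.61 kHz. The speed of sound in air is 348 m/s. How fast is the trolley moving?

Double Doppler shift off a moving reflector: f₂ = f₀ · (v + u)/(v − u) (u > 0 toward emitter).
Rearranging, u = v · (f₂ − f₀)/(f₂ + f₀) = 348 × -1.09/84.31 ≈ -4.5 m/s.
So the trolley is moving at 4.5 m/s away from the emitter.

4.5 m/s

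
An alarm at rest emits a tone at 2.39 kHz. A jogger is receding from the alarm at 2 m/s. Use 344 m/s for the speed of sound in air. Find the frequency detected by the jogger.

2.38 kHz

Moving observer, stationary source: f' = f · (v − v_o)/v.
f' = 2.39 × (344 − 2)/344 = 2.39 × 342/344 ≈ 2.38 kHz.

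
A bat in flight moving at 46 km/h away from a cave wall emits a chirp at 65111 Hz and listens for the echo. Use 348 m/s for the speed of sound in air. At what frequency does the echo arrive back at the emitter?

46 km/h = 12.78 m/s.
The cave wall receives the sound from a moving source: f₁ = f₀ · v/(v + v_e) = 65111 × 348/360.78 ≈ 62805 Hz.
On the return leg the bat in flight is a moving observer: f₂ = f₁ · (v − v_e)/v = 62805 × 335.22/348 ≈ 60499 Hz.
Equivalently f₂ = f₀ · (v − v_e)/(v + v_e).

60499 Hz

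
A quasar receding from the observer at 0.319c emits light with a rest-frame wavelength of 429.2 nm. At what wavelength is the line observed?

597.3 nm

Relativistic Doppler for wavelength: λ' = λ₀ · √((1 + β)/(1 − β)).
λ' = 429.2 × √(1.3190/0.6810) = 429.2 × 1.39171 ≈ 597.3 nm.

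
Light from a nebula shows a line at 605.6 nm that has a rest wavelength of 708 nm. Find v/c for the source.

λ'/λ₀ = 0.8554 < 1 (blueshift), so the source is approaching.
λ'/λ₀ = √((1 − β)/(1 + β)) for an approaching source ⇒ β = (1 − r²)/(1 + r²) with r = λ'/λ₀.
β = (1 − 0.7317)/(1 + 0.7317) ≈ 0.155.

0.155c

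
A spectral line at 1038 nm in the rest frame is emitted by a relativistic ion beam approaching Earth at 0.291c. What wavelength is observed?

Relativistic Doppler for wavelength: λ' = λ₀ · √((1 − β)/(1 + β)).
λ' = 1038 × √(0.7090/1.2910) = 1038 × 0.74107 ≈ 769.2 nm.

769.2 nm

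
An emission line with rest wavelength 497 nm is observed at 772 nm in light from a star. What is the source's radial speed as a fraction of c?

0.414c

λ'/λ₀ = 1.5533 > 1 (redshift), so the source is receding.
λ'/λ₀ = √((1 + β)/(1 − β)) for a receding source ⇒ β = (r² − 1)/(r² + 1) with r = λ'/λ₀.
β = (2.4128 − 1)/(2.4128 + 1) ≈ 0.414.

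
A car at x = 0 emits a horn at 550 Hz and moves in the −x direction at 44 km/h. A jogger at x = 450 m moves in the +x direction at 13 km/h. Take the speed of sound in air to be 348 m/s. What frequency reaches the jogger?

44 km/h = 12.22 m/s; 13 km/h = 3.611 m/s.
The observer lies on the +x side, so the source is heading away from the observer and the observer is heading away from the source.
General Doppler shift: f' = f · (v − v_o)/(v + v_s).
f' = 550 × (348 − 3.611)/(348 + 12.22) = 550 × 344.39/360.22 ≈ 526 Hz.

526 Hz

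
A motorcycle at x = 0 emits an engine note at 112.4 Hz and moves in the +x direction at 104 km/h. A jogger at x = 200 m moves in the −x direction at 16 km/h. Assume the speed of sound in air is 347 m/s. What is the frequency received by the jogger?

104 km/h = 28.89 m/s; 16 km/h = 4.444 m/s.
The observer lies on the +x side, so the source is heading toward the observer and the observer is heading toward the source.
Both move, so f' = f · (v + v_o)/(v − v_s).
f' = 112.4 × (347 + 4.444)/(347 − 28.89) = 112.4 × 351.44/318.11 ≈ 124 Hz.

124 Hz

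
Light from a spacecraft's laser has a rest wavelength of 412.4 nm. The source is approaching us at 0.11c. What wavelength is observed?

Relativistic Doppler for wavelength: λ' = λ₀ · √((1 − β)/(1 + β)).
λ' = 412.4 × √(0.8900/1.1100) = 412.4 × 0.89543 ≈ 369.3 nm.

369.3 nm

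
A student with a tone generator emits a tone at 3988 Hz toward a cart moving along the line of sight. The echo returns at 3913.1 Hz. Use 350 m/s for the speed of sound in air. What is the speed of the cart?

3.3 m/s

Double Doppler shift off a moving reflector: f₂ = f₀ · (v + u)/(v − u) (u > 0 toward emitter).
Rearranging, u = v · (f₂ − f₀)/(f₂ + f₀) = 350 × -74.9/7901.1 ≈ -3.3 m/s.
So the cart is moving at 3.3 m/s away from the emitter.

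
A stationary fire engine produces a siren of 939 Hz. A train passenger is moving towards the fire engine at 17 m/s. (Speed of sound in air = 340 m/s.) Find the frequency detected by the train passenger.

986 Hz

Moving observer, stationary source: f' = f · (v + v_o)/v.
f' = 939 × (340 + 17)/340 = 939 × 357/340 ≈ 986 Hz.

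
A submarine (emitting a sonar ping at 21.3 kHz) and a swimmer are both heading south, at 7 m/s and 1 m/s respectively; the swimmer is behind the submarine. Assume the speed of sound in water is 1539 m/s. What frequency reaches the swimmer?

21.2 kHz

The swimmer is behind, so the submarine is moving away from it while the swimmer is moving toward the submarine.
Both move, so f' = f · (v + v_o)/(v + v_s).
f' = 21.3 × (1539 + 1)/(1539 + 7) = 21.3 × 1540/1546 ≈ 21.2 kHz.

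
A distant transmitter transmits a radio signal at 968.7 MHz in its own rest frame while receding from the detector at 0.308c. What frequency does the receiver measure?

704.6 MHz

Relativistic Doppler for frequency: f' = f₀ · √((1 − β)/(1 + β)).
f' = 968.7 × √(0.6920/1.3080) = 968.7 × 0.72736 ≈ 704.6 MHz.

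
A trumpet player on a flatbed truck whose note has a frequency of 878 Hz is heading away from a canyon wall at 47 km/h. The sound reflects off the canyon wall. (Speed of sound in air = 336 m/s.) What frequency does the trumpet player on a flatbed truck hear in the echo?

47 km/h = 13.06 m/s.
The canyon wall receives the sound from a moving source: f₁ = f₀ · v/(v + v_e) = 878 × 336/349.06 ≈ 845 Hz.
On the return leg the trumpet player on a flatbed truck is a moving observer: f₂ = f₁ · (v − v_e)/v = 845 × 322.94/336 ≈ 812 Hz.

812 Hz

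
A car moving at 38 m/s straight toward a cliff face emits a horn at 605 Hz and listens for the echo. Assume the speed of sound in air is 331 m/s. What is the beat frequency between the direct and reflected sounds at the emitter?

157 Hz

The cliff face receives the sound from a moving source: f₁ = f₀ · v/(v − v_e) = 605 × 331/293 ≈ 683.5 Hz.
On the return leg the car is a moving observer: f₂ = f₁ · (v + v_e)/v = 683.5 × 369/331 ≈ 761.9 Hz.
Equivalently f₂ = f₀ · (v + v_e)/(v − v_e).
Beat against the emitted tone: |f₂ − f₀| = 2v_e·f₀/(v − v_e) = 2 × 38 × 605/293 ≈ 157 Hz.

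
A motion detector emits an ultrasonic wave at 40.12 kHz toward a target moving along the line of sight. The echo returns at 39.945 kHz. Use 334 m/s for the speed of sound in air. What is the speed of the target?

0.73 m/s

Double Doppler shift off a moving reflector: f₂ = f₀ · (v + u)/(v − u) (u > 0 toward emitter).
Rearranging, u = v · (f₂ − f₀)/(f₂ + f₀) = 334 × -0.175/80.065 ≈ -0.73 m/s.
So the target is moving at 0.73 m/s away from the emitter.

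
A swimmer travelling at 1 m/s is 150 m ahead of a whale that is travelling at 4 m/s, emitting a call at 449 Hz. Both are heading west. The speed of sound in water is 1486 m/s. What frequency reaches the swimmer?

The swimmer is ahead, so the whale is moving toward it while the swimmer is moving away from the whale.
With source approaching and observer receding, f' = f · (v − v_o)/(v − v_s).
f' = 449 × (1486 − 1)/(1486 − 4) = 449 × 1485/1482 ≈ 450 Hz.

450 Hz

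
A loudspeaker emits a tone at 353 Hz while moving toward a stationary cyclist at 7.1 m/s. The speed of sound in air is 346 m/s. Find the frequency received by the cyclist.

360 Hz

Moving source, stationary observer: f' = f · v/(v − v_s) since the source is approaching.
f' = 353 × 346/(346 − 7.1) = 353 × 346/338.9 ≈ 360 Hz.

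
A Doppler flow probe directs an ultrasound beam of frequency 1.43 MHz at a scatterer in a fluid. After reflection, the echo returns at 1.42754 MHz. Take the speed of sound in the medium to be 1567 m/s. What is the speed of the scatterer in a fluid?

1.35 m/s

Double Doppler shift off a moving reflector: f₂ = f₀ · (v + u)/(v − u) (u > 0 toward emitter).
Rearranging, u = v · (f₂ − f₀)/(f₂ + f₀) = 1567 × -0.00246/2.85754 ≈ -1.35 m/s.
So the scatterer in a fluid is moving at 1.35 m/s away from the emitter.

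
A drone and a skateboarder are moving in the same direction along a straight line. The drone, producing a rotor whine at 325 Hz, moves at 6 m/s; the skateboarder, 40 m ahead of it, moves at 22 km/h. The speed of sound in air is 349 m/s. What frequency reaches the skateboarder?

325 Hz

22 km/h = 6.111 m/s.
The skateboarder is ahead, so the drone is moving toward it while the skateboarder is moving away from the drone.
With source approaching and observer receding, f' = f · (v − v_o)/(v − v_s).
f' = 325 × (349 − 6.111)/(349 − 6) = 325 × 342.89/343 ≈ 325 Hz.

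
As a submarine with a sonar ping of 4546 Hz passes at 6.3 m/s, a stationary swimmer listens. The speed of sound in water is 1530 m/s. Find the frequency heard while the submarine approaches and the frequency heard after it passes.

4565 Hz approaching; 4527 Hz receding

Approaching: f₁ = f · v/(v − v_s) = 4546 × 1530/1523.7 ≈ 4565 Hz.
Receding: f₂ = f · v/(v + v_s) = 4546 × 1530/1536.3 ≈ 4527 Hz.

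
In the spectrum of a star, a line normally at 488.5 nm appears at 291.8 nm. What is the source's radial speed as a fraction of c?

λ'/λ₀ = 0.5973 < 1 (blueshift), so the source is approaching.
λ'/λ₀ = √((1 − β)/(1 + β)) for an approaching source ⇒ β = (1 − r²)/(1 + r²) with r = λ'/λ₀.
β = (1 − 0.3568)/(1 + 0.3568) ≈ 0.474.

0.474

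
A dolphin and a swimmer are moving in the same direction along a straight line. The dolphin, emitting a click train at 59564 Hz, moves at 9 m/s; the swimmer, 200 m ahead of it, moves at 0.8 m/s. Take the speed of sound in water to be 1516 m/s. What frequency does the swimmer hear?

59888 Hz

The swimmer is ahead, so the dolphin is moving toward it while the swimmer is moving away from the dolphin.
General Doppler shift: f' = f · (v − v_o)/(v − v_s).
f' = 59564 × (1516 − 0.8)/(1516 − 9) = 59564 × 1515.2/1507 ≈ 59888 Hz.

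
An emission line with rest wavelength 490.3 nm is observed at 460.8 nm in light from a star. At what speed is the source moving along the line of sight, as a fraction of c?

λ'/λ₀ = 0.9398 < 1 (blueshift), so the source is approaching.
λ'/λ₀ = √((1 − β)/(1 + β)) for an approaching source ⇒ β = (1 − r²)/(1 + r²) with r = λ'/λ₀.
β = (1 − 0.8833)/(1 + 0.8833) ≈ 0.062.

0.062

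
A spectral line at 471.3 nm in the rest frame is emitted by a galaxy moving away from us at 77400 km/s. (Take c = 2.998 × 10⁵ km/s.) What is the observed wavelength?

613.8 nm

β = v/c = 77400/299800 = 0.2582.
Relativistic Doppler for wavelength: λ' = λ₀ · √((1 + β)/(1 − β)).
λ' = 471.3 × √(1.2582/0.7418) = 471.3 × 1.30232 ≈ 613.8 nm.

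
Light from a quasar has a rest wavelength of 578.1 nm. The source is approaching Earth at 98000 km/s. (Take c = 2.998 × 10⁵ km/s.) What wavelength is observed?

411.7 nm

β = v/c = 98000/299800 = 0.3269.
Relativistic Doppler for wavelength: λ' = λ₀ · √((1 − β)/(1 + β)).
λ' = 578.1 × √(0.6731/1.3269) = 578.1 × 0.71224 ≈ 411.7 nm.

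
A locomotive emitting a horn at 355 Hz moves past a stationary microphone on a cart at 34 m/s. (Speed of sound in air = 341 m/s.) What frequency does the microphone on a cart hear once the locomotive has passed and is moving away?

323 Hz

Receding: f₂ = f · v/(v + v_s) = 355 × 341/375 ≈ 323 Hz.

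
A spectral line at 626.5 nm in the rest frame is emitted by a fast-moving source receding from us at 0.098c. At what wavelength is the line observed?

Relativistic Doppler for wavelength: λ' = λ₀ · √((1 + β)/(1 − β)).
λ' = 626.5 × √(1.0980/0.9020) = 626.5 × 1.10331 ≈ 691.2 nm.

691.2 nm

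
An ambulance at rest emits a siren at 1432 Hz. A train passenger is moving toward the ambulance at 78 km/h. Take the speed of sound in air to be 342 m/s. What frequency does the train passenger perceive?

78 km/h = 21.67 m/s.
Moving observer, stationary source: f' = f · (v + v_o)/v.
f' = 1432 × (342 + 21.67)/342 = 1432 × 363.67/342 ≈ 1523 Hz.

1523 Hz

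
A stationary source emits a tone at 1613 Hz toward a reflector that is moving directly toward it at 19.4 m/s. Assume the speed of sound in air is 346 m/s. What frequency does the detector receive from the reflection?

1805 Hz

The reflector first receives the wave as a moving observer: f₁ = f₀ · (v + u)/v = 1613 × (346 + 19.4)/346 ≈ 1703 Hz.
The reflection then acts as a moving source: f₂ = f₁ · v/(v − u) ≈ 1805 Hz.
Equivalently f₂ = f₀ · (v + u)/(v − u).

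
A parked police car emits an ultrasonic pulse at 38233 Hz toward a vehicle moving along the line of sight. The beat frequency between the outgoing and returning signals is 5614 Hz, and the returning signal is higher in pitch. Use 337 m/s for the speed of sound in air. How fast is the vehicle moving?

23.0 m/s

Double Doppler shift off a moving reflector: f₂ = f₀ · (v + u)/(v − u) (u > 0 toward emitter).
Returning signal is higher, so f₂ = f₀ + Δf = 38233 + 5614 = 43847 Hz.
Rearranging, u = v · (f₂ − f₀)/(f₂ + f₀) = 337 × 5614/82080 ≈ 23.0 m/s.
So the vehicle is moving at 23.0 m/s toward the emitter.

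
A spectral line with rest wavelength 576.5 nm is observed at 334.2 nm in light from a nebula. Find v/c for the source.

λ'/λ₀ = 0.5797 < 1 (blueshift), so the source is approaching.
λ'/λ₀ = √((1 − β)/(1 + β)) for an approaching source ⇒ β = (1 − r²)/(1 + r²) with r = λ'/λ₀.
β = (1 − 0.3361)/(1 + 0.3361) ≈ 0.497.

0.497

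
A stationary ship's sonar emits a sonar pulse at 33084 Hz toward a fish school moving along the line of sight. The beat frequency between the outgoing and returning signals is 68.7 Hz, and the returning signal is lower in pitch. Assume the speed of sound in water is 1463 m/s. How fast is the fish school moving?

Double Doppler shift off a moving reflector: f₂ = f₀ · (v + u)/(v − u) (u > 0 toward emitter).
Returning signal is lower, so f₂ = f₀ − Δf = 33084 − 68.7 = 33015.3 Hz.
Rearranging, u = v · (f₂ − f₀)/(f₂ + f₀) = 1463 × -68.7/66099.3 ≈ -1.52 m/s.
So the fish school is moving at 1.52 m/s away from the emitter.

1.52 m/s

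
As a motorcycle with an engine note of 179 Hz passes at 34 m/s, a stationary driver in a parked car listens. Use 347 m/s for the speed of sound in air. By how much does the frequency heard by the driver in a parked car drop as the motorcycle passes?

35.4 Hz

Approaching: f₁ = f · v/(v − v_s) = 179 × 347/313 ≈ 198.4 Hz.
Receding: f₂ = f · v/(v + v_s) = 179 × 347/381 ≈ 163.0 Hz.
Drop: f₁ − f₂ = 2f·v·v_s/(v² − v_s²) = 2 × 179 × 347 × 34/(347² − 34²) ≈ 35.4 Hz.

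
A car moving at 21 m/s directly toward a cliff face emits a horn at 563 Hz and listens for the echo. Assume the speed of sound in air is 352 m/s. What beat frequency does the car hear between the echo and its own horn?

71 Hz

The cliff face receives the sound from a moving source: f₁ = f₀ · v/(v − v_e) = 563 × 352/331 ≈ 598.7 Hz.
On the return leg the car is a moving observer: f₂ = f₁ · (v + v_e)/v = 598.7 × 373/352 ≈ 634.4 Hz.
Beat against the emitted tone: |f₂ − f₀| = 2v_e·f₀/(v − v_e) = 2 × 21 × 563/331 ≈ 71 Hz.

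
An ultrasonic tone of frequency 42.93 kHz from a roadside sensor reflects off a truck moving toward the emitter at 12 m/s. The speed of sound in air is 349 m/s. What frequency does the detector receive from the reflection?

46.0 kHz

At the truck (a moving observer), f₁ = f₀ · (v + u)/v = 42.93 × 361/349 ≈ 44.4 kHz.
On reflection it acts as a source moving toward the stationary detector: f₂ = f₁ · v/(v − u) = 44.4 × 349/337 ≈ 46.0 kHz.
Equivalently f₂ = f₀ · (v + u)/(v − u).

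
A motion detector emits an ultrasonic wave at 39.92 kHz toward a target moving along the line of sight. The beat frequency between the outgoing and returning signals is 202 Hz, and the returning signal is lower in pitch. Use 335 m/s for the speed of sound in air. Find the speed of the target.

Double Doppler shift off a moving reflector: f₂ = f₀ · (v + u)/(v − u) (u > 0 toward emitter).
Returning signal is lower, so f₂ = f₀ − Δf = 39920 − 202 = 39718 Hz.
Rearranging, u = v · (f₂ − f₀)/(f₂ + f₀) = 335 × -202/79638 ≈ -0.85 m/s.
So the target is moving at 0.85 m/s away from the emitter.

0.85 m/s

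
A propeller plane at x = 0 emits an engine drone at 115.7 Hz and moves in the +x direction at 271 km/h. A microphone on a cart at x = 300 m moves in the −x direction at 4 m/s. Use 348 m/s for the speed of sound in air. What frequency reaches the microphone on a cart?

271 km/h = 75.28 m/s.
The observer lies on the +x side, so the source is heading toward the observer and the observer is heading toward the source.
General Doppler shift: f' = f · (v + v_o)/(v − v_s).
f' = 115.7 × (348 + 4)/(348 − 75.28) = 115.7 × 352/272.72 ≈ 149 Hz.

149 Hz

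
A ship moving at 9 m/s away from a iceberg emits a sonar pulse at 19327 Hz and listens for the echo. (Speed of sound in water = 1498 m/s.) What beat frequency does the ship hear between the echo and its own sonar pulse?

231 Hz

The iceberg receives the sound from a moving source: f₁ = f₀ · v/(v + v_e) = 19327 × 1498/1507 ≈ 19212 Hz.
On the return leg the ship is a moving observer: f₂ = f₁ · (v − v_e)/v = 19212 × 1489/1498 ≈ 19096 Hz.
Equivalently f₂ = f₀ · (v − v_e)/(v + v_e).
Beat against the emitted tone: |f₂ − f₀| = 2v_e·f₀/(v + v_e) = 2 × 9 × 19327/1507 ≈ 231 Hz.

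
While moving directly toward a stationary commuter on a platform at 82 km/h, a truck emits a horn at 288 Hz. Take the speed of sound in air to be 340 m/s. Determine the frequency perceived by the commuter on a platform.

309 Hz

82 km/h = 22.78 m/s.
With the source moving toward a stationary observer, f' = f · v/(v − v_s).
f' = 288 × 340/(340 − 22.78) = 288 × 340/317.2 ≈ 309 Hz.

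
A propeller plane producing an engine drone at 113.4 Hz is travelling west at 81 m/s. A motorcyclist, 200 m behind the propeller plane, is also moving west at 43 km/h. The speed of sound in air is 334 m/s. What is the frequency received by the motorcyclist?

95 Hz

43 km/h = 11.94 m/s.
The motorcyclist is behind, so the propeller plane is moving away from it while the motorcyclist is moving toward the propeller plane.
With source receding and observer approaching, f' = f · (v + v_o)/(v + v_s).
f' = 113.4 × (334 + 11.94)/(334 + 81) = 113.4 × 345.94/415 ≈ 95 Hz.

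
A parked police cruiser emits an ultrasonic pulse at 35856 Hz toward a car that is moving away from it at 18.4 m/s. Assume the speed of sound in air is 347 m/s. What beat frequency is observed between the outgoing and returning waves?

At the car (a moving observer), f₁ = f₀ · (v − u)/v = 35856 × 328.6/347 ≈ 33955 Hz.
On reflection it acts as a source moving away from the stationary detector: f₂ = f₁ · v/(v + u) = 33955 × 347/365.4 ≈ 32245 Hz.
Equivalently f₂ = f₀ · (v − u)/(v + u).
Beat frequency: |f₂ − f₀| = 2u·f₀/(v + u) = 2 × 18.4 × 35856/365.4 ≈ 3611 Hz.

3611 Hz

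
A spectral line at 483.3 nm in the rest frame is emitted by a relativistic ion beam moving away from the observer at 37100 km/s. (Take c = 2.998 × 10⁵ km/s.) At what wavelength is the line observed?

547.3 nm

β = v/c = 37100/299800 = 0.1237.
Relativistic Doppler for wavelength: λ' = λ₀ · √((1 + β)/(1 − β)).
λ' = 483.3 × √(1.1237/0.8763) = 483.3 × 1.13245 ≈ 547.3 nm.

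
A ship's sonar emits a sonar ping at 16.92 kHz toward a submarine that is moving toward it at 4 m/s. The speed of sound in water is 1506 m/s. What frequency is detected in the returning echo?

At the submarine (a moving observer), f₁ = f₀ · (v + u)/v = 16.92 × 1510/1506 ≈ 16.96 kHz.
On reflection it acts as a source moving toward the stationary detector: f₂ = f₁ · v/(v − u) = 16.96 × 1506/1502 ≈ 17.01 kHz.
Equivalently f₂ = f₀ · (v + u)/(v − u).

17.01 kHz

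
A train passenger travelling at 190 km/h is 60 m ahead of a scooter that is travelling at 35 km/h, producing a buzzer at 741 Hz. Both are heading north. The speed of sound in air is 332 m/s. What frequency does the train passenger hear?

642 Hz

35 km/h = 9.722 m/s; 190 km/h = 52.78 m/s.
The train passenger is ahead, so the scooter is moving toward it while the train passenger is moving away from the scooter.
General Doppler shift: f' = f · (v − v_o)/(v − v_s).
f' = 741 × (332 − 52.78)/(332 − 9.722) = 741 × 279.22/322.28 ≈ 642 Hz.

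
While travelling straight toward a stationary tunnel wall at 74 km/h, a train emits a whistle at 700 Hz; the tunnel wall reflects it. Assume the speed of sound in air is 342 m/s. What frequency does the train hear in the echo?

790 Hz

74 km/h = 20.56 m/s.
The tunnel wall receives the sound from a moving source: f₁ = f₀ · v/(v − v_e) = 700 × 342/321.44 ≈ 745 Hz.
On the return leg the train is a moving observer: f₂ = f₁ · (v + v_e)/v = 745 × 362.56/342 ≈ 790 Hz.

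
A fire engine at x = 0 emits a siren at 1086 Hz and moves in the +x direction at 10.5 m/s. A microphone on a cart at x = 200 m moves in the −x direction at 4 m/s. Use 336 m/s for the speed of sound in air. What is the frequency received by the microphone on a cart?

1134 Hz

The observer lies on the +x side, so the source is heading toward the observer and the observer is heading toward the source.
With source approaching and observer approaching, f' = f · (v + v_o)/(v − v_s).
f' = 1086 × (336 + 4)/(336 − 10.5) = 1086 × 340/325.5 ≈ 1134 Hz.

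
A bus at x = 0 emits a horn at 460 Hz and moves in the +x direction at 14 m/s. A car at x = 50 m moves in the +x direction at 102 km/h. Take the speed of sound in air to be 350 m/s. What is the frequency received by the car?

102 km/h = 28.33 m/s.
The observer lies on the +x side, so the source is heading toward the observer and the observer is heading away from the source.
With source approaching and observer receding, f' = f · (v − v_o)/(v − v_s).
f' = 460 × (350 − 28.33)/(350 − 14) = 460 × 321.67/336 ≈ 440 Hz.

440 Hz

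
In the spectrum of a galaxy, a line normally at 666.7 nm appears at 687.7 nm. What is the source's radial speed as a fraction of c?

λ'/λ₀ = 1.0315 > 1 (redshift), so the source is receding.
λ'/λ₀ = √((1 + β)/(1 − β)) for a receding source ⇒ β = (r² − 1)/(r² + 1) with r = λ'/λ₀.
β = (1.0640 − 1)/(1.0640 + 1) ≈ 0.031.

0.031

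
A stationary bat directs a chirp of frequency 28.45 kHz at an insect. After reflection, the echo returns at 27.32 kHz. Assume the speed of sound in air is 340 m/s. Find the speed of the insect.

6.9 m/s

Double Doppler shift off a moving reflector: f₂ = f₀ · (v + u)/(v − u) (u > 0 toward emitter).
Rearranging, u = v · (f₂ − f₀)/(f₂ + f₀) = 340 × -1.13/55.77 ≈ -6.9 m/s.
So the insect is moving at 6.9 m/s away from the emitter.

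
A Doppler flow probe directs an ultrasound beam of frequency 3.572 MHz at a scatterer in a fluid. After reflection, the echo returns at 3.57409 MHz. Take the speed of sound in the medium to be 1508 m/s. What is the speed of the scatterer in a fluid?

Double Doppler shift off a moving reflector: f₂ = f₀ · (v + u)/(v − u) (u > 0 toward emitter).
Rearranging, u = v · (f₂ − f₀)/(f₂ + f₀) = 1508 × 0.00209/7.14609 ≈ 0.44 m/s.
So the scatterer in a fluid is moving at 0.44 m/s toward the emitter.

0.44 m/s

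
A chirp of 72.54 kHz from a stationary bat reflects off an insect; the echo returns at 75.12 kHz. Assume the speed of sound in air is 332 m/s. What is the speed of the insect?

Double Doppler shift off a moving reflector: f₂ = f₀ · (v + u)/(v − u) (u > 0 toward emitter).
Rearranging, u = v · (f₂ − f₀)/(f₂ + f₀) = 332 × 2.58/147.66 ≈ 5.8 m/s.
So the insect is moving at 5.8 m/s toward the emitter.

5.8 m/s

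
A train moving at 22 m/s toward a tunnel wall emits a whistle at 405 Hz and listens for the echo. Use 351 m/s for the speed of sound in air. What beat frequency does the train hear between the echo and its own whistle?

54.2 Hz

The tunnel wall receives the sound from a moving source: f₁ = f₀ · v/(v − v_e) = 405 × 351/329 ≈ 432.1 Hz.
On the return leg the train is a moving observer: f₂ = f₁ · (v + v_e)/v = 432.1 × 373/351 ≈ 459.2 Hz.
Beat against the emitted tone: |f₂ − f₀| = 2v_e·f₀/(v − v_e) = 2 × 22 × 405/329 ≈ 54.2 Hz.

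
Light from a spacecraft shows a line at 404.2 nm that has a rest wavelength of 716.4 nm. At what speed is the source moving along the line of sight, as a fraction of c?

0.517

λ'/λ₀ = 0.5642 < 1 (blueshift), so the source is approaching.
λ'/λ₀ = √((1 − β)/(1 + β)) for an approaching source ⇒ β = (1 − r²)/(1 + r²) with r = λ'/λ₀.
β = (1 − 0.3183)/(1 + 0.3183) ≈ 0.517.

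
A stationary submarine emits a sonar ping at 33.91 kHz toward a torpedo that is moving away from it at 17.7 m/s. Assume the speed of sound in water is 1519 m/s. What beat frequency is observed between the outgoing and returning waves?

At the torpedo (a moving observer), f₁ = f₀ · (v − u)/v = 33.91 × 1501.3/1519 ≈ 33.515 kHz.
On reflection it acts as a source moving away from the stationary detector: f₂ = f₁ · v/(v + u) = 33.515 × 1519/1536.7 ≈ 33.129 kHz.
Equivalently f₂ = f₀ · (v − u)/(v + u).
Beat frequency (with f₀ = 33910 Hz): |f₂ − f₀| = 2u·f₀/(v + u) = 2 × 17.7 × 33910/1536.7 ≈ 781 Hz.

781 Hz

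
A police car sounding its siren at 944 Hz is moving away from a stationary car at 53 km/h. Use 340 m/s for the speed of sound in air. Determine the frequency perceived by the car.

905 Hz

53 km/h = 14.72 m/s.
Moving source, stationary observer: f' = f · v/(v + v_s) since the source is receding.
f' = 944 × 340/(340 + 14.72) = 944 × 340/354.7 ≈ 905 Hz.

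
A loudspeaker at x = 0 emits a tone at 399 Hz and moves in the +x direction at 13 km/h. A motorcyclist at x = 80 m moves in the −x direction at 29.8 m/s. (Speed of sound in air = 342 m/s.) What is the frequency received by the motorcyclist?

438 Hz

13 km/h = 3.611 m/s.
The observer lies on the +x side, so the source is heading toward the observer and the observer is heading toward the source.
General Doppler shift: f' = f · (v + v_o)/(v − v_s).
f' = 399 × (342 + 29.8)/(342 − 3.611) = 399 × 371.8/338.39 ≈ 438 Hz.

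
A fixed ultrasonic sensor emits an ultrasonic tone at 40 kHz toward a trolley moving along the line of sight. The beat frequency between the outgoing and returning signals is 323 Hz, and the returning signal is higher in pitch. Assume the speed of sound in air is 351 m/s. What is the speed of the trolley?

Double Doppler shift off a moving reflector: f₂ = f₀ · (v + u)/(v − u) (u > 0 toward emitter).
Returning signal is higher, so f₂ = f₀ + Δf = 40000 + 323 = 40323 Hz.
Rearranging, u = v · (f₂ − f₀)/(f₂ + f₀) = 351 × 323/80323 ≈ 1.41 m/s.
So the trolley is moving at 1.41 m/s toward the emitter.

1.41 m/s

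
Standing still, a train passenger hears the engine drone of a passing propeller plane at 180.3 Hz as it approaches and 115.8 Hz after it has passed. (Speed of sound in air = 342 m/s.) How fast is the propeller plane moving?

f₁/f₂ = (v + v_s)/(v − v_s), so v_s = v · (f₁ − f₂)/(f₁ + f₂).
v_s = 342 × (180.3 − 115.8)/(180.3 + 115.8) = 342 × 64.5/296.1 ≈ 74 m/s.

74 m/s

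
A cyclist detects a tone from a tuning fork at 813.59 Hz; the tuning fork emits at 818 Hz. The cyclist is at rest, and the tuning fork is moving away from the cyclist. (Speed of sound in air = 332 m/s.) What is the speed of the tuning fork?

1.80 m/s

f' = f · v/(v + v_s) ⇒ v_s = v · |1 − f/f'|.
v_s = 332 × |1 − 818/813.59| = 332 × 0.00542 ≈ 1.80 m/s.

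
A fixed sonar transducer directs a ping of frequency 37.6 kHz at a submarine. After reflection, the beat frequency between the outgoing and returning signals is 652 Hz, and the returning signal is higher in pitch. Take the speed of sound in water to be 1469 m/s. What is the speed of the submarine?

12.6 m/s

Double Doppler shift off a moving reflector: f₂ = f₀ · (v + u)/(v − u) (u > 0 toward emitter).
Returning signal is higher, so f₂ = f₀ + Δf = 37600 + 652 = 38252 Hz.
Rearranging, u = v · (f₂ − f₀)/(f₂ + f₀) = 1469 × 652/75852 ≈ 12.6 m/s.
So the submarine is moving at 12.6 m/s toward the emitter.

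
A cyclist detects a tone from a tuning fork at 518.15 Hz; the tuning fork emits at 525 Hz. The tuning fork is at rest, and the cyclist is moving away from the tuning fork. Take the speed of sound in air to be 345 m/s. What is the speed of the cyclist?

f' = f · (v − v_o)/v ⇒ v_o = v · |f'/f − 1|.
v_o = 345 × |518.15/525 − 1| = 345 × 0.01305 ≈ 4.5 m/s.

4.5 m/s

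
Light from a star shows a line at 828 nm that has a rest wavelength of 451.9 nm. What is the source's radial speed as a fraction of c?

λ'/λ₀ = 1.8323 > 1 (redshift), so the source is receding.
λ'/λ₀ = √((1 + β)/(1 − β)) for a receding source ⇒ β = (r² − 1)/(r² + 1) with r = λ'/λ₀.
β = (3.3572 − 1)/(3.3572 + 1) ≈ 0.541.

0.541c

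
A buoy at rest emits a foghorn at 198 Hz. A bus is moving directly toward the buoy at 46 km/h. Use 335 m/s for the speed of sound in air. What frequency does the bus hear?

46 km/h = 12.78 m/s.
Moving observer, stationary source: f' = f · (v + v_o)/v.
f' = 198 × (335 + 12.78)/335 = 198 × 347.78/335 ≈ 206 Hz.

206 Hz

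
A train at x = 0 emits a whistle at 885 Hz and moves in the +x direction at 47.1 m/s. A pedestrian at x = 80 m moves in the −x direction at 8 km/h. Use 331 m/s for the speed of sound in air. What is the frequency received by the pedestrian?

1039 Hz

8 km/h = 2.222 m/s.
The observer lies on the +x side, so the source is heading toward the observer and the observer is heading toward the source.
General Doppler shift: f' = f · (v + v_o)/(v − v_s).
f' = 885 × (331 + 2.222)/(331 − 47.1) = 885 × 333.22/283.9 ≈ 1039 Hz.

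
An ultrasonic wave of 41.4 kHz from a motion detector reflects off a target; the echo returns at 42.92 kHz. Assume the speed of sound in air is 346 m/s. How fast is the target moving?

Double Doppler shift off a moving reflector: f₂ = f₀ · (v + u)/(v − u) (u > 0 toward emitter).
Rearranging, u = v · (f₂ − f₀)/(f₂ + f₀) = 346 × 1.52/84.32 ≈ 6.2 m/s.
So the target is moving at 6.2 m/s toward the emitter.

6.2 m/s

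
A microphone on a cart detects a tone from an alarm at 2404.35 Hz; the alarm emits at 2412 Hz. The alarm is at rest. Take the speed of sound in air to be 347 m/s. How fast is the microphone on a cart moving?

f' < f, so the microphone on a cart is receding.
f' = f · (v − v_o)/v ⇒ v_o = v · |f'/f − 1|.
v_o = 347 × |2404.35/2412 − 1| = 347 × 0.003172 ≈ 1.10 m/s.

1.10 m/s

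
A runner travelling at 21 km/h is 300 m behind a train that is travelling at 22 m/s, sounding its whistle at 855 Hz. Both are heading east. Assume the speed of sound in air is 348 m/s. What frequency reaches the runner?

21 km/h = 5.833 m/s.
The runner is behind, so the train is moving away from it while the runner is moving toward the train.
Both move, so f' = f · (v + v_o)/(v + v_s).
f' = 855 × (348 + 5.833)/(348 + 22) = 855 × 353.83/370 ≈ 818 Hz.

818 Hz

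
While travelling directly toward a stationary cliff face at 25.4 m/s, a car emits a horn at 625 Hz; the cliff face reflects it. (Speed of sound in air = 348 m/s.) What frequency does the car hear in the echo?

The cliff face receives the sound from a moving source: f₁ = f₀ · v/(v − v_e) = 625 × 348/322.6 ≈ 674 Hz.
On the return leg the car is a moving observer: f₂ = f₁ · (v + v_e)/v = 674 × 373.4/348 ≈ 723 Hz.
Equivalently f₂ = f₀ · (v + v_e)/(v − v_e).

723 Hz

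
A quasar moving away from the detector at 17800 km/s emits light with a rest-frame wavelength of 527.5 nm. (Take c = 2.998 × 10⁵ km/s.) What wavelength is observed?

β = v/c = 17800/299800 = 0.0594.
Relativistic Doppler for wavelength: λ' = λ₀ · √((1 + β)/(1 − β)).
λ' = 527.5 × √(1.0594/0.9406) = 527.5 × 1.06125 ≈ 559.8 nm.

559.8 nm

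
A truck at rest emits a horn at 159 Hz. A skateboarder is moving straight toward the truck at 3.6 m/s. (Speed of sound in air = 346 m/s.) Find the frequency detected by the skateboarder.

Moving observer, stationary source: f' = f · (v + v_o)/v.
f' = 159 × (346 + 3.6)/346 = 159 × 349.6/346 ≈ 161 Hz.

161 Hz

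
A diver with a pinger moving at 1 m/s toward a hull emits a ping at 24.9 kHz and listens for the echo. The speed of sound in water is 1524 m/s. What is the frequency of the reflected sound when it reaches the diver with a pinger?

24.9 kHz

The hull receives the sound from a moving source: f₁ = f₀ · v/(v − v_e) = 24.9 × 1524/1523 ≈ 24.9 kHz.
On the return leg the diver with a pinger is a moving observer: f₂ = f₁ · (v + v_e)/v = 24.9 × 1525/1524 ≈ 24.9 kHz.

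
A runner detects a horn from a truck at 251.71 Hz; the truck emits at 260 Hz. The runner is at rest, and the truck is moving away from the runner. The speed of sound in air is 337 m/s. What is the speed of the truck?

11.1 m/s

f' = f · v/(v + v_s) ⇒ v_s = v · |1 − f/f'|.
v_s = 337 × |1 − 260/251.71| = 337 × 0.03293 ≈ 11.1 m/s.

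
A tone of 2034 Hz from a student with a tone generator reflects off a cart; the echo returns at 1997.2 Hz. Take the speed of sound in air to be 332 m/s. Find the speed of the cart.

3.0 m/s

Double Doppler shift off a moving reflector: f₂ = f₀ · (v + u)/(v − u) (u > 0 toward emitter).
Rearranging, u = v · (f₂ − f₀)/(f₂ + f₀) = 332 × -36.8/4031.2 ≈ -3.0 m/s.
So the cart is moving at 3.0 m/s away from the emitter.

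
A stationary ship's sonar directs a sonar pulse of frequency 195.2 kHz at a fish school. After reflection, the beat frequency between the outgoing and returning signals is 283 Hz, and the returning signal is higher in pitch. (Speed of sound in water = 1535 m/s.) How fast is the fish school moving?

Double Doppler shift off a moving reflector: f₂ = f₀ · (v + u)/(v − u) (u > 0 toward emitter).
Returning signal is higher, so f₂ = f₀ + Δf = 195200 + 283 = 195483 Hz.
Rearranging, u = v · (f₂ − f₀)/(f₂ + f₀) = 1535 × 283/390683 ≈ 1.11 m/s.
So the fish school is moving at 1.11 m/s toward the emitter.

1.11 m/s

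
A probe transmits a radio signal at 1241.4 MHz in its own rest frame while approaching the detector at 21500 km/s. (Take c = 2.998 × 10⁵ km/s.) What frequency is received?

β = v/c = 21500/299800 = 0.0717.
Relativistic Doppler for frequency: f' = f₀ · √((1 + β)/(1 − β)).
f' = 1241.4 × √(1.0717/0.9283) = 1241.4 × 1.07448 ≈ 1333.9 MHz.

1333.9 MHz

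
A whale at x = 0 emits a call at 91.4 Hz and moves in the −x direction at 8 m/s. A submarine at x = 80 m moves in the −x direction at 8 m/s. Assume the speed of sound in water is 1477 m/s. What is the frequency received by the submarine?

The observer lies on the +x side, so the source is heading away from the observer and the observer is heading toward the source.
General Doppler shift: f' = f · (v + v_o)/(v + v_s).
f' = 91.4 × (1477 + 8)/(1477 + 8) = 91.4 × 1485/1485 ≈ 91 Hz.

91 Hz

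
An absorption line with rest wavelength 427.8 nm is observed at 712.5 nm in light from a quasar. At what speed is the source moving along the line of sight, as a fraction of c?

0.470

λ'/λ₀ = 1.6655 > 1 (redshift), so the source is receding.
λ'/λ₀ = √((1 + β)/(1 − β)) for a receding source ⇒ β = (r² − 1)/(r² + 1) with r = λ'/λ₀.
β = (2.7739 − 1)/(2.7739 + 1) ≈ 0.470.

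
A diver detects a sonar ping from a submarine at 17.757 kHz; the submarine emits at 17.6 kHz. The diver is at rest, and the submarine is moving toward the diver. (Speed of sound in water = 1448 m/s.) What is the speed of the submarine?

f' = f · v/(v − v_s) ⇒ v_s = v · |1 − f/f'|.
v_s = 1448 × |1 − 17.6/17.757| = 1448 × 0.008842 ≈ 12.8 m/s.

12.8 m/s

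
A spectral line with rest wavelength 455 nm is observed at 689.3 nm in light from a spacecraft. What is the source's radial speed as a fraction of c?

λ'/λ₀ = 1.5149 > 1 (redshift), so the source is receding.
λ'/λ₀ = √((1 + β)/(1 − β)) for a receding source ⇒ β = (r² − 1)/(r² + 1) with r = λ'/λ₀.
β = (2.2951 − 1)/(2.2951 + 1) ≈ 0.393.

0.393c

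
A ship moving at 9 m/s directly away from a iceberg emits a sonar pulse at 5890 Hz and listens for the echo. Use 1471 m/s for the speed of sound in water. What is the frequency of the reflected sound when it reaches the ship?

5818 Hz

The iceberg receives the sound from a moving source: f₁ = f₀ · v/(v + v_e) = 5890 × 1471/1480 ≈ 5854 Hz.
On the return leg the ship is a moving observer: f₂ = f₁ · (v − v_e)/v = 5854 × 1462/1471 ≈ 5818 Hz.
Equivalently f₂ = f₀ · (v − v_e)/(v + v_e).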